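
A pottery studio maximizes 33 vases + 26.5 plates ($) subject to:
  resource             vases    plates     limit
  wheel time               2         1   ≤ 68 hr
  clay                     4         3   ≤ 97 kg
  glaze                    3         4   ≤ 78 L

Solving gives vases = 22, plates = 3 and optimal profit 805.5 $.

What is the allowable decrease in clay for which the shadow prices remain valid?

38.5

Binding constraints: clay, glaze. The basis is B = [[4,3],[3,4]] with det 7.
Per unit decrease in clay, x* moves by d = (-0.5714, 0.4286).
The basis stays optimal until vases reaches 0; allowable decrease = 38.5 kg.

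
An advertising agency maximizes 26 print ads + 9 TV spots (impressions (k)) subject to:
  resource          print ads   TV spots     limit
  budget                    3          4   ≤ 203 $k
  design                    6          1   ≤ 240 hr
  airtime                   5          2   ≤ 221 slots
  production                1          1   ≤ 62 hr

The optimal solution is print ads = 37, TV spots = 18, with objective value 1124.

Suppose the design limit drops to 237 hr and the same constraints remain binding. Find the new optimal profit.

Binding: design and airtime. Non-binding: budget (20 unused), production (7 unused).
By complementary slackness, y = 0 for the non-binding constraints.
The binding rows give the dual system: 6·y_design + 5·y_airtime = 26 and 1·y_design + 2·y_airtime = 9.
This yields shadow prices y_design = 1, y_airtime = 4.
Δz = y_design·Δb = 1 × (-3) = -3, so new z* = 1124 − 3 = 1121.

1121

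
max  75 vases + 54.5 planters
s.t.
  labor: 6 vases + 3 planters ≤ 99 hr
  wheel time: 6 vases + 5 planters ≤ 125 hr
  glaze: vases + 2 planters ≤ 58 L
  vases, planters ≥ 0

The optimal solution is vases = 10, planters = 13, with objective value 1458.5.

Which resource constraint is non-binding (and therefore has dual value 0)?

labor: 99/99 (binding)
wheel time: 125/125 (binding)
glaze: 36/58 (slack 22)
By complementary slackness, a constraint with positive slack has shadow price 0 → glaze.

glaze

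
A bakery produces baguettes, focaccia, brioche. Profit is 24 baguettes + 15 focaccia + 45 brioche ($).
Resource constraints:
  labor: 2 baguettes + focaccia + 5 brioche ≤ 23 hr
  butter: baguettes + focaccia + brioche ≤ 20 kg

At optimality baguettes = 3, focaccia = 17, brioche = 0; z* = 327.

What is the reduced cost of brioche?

Check each constraint at x*: labor 23/23 (tight); butter 20/20 (tight).
Dual feasibility on the basic columns requires 2·y_labor + 1·y_butter = 24, 1·y_labor + 1·y_butter = 15.
This yields shadow prices y_labor = 9, y_butter = 6.
Reduced cost of brioche: c₃ − yᵀa₃ = 45 − (9·5 + 6·1) = 45 − 51 = -6.

-6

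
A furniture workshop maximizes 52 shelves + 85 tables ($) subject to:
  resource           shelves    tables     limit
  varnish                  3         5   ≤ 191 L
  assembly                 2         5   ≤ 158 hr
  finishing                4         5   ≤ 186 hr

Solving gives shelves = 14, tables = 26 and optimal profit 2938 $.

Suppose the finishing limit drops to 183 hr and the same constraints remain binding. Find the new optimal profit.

2911

Check each constraint at x*: varnish 172/191 (slack 19); assembly 158/158 (tight); finishing 186/186 (tight).
Since varnish is not tight, its dual is 0.
Dual feasibility on the basic columns requires 2·y_assembly + 4·y_finishing = 52, 5·y_assembly + 5·y_finishing = 85.
→ y_assembly = 8 and y_finishing = 9.
Δz = y_finishing·Δb = 9 × (-3) = -27, so new z* = 2938 − 27 = 2911.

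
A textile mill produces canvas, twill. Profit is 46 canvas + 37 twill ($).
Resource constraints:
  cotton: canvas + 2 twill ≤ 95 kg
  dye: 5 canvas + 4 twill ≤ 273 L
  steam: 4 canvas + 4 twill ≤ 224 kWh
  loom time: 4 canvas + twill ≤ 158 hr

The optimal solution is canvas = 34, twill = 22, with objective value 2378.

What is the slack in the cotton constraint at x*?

cotton used = 1·34 + 2·22 = 78; slack = 95 − 78 = 17.

17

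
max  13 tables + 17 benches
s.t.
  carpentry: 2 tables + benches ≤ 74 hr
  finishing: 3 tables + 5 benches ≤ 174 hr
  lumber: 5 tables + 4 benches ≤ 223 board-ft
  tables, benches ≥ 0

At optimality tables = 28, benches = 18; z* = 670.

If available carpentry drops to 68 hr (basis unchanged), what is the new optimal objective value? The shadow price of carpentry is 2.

Δb = -6, so new z* = 670 + (2)·(-6) = 670 − 12 = 658.

658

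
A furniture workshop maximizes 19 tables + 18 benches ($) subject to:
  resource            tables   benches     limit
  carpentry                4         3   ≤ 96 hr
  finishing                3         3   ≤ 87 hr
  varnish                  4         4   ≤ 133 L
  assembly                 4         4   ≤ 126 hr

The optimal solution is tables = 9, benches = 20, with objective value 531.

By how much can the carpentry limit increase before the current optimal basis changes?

20

Binding constraints: carpentry, finishing. The basis is B = [[4,3],[3,3]] with det 3.
Per unit increase in carpentry, x* moves by d = (1, -1).
The basis stays optimal until benches reaches 0; allowable increase = 20 hr.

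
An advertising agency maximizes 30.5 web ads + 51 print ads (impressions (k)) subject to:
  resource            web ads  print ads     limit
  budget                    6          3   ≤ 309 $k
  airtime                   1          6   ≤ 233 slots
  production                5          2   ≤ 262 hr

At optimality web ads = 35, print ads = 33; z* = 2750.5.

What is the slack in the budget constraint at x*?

budget used = 6·35 + 3·33 = 309; slack = 309 − 309 = 0.

0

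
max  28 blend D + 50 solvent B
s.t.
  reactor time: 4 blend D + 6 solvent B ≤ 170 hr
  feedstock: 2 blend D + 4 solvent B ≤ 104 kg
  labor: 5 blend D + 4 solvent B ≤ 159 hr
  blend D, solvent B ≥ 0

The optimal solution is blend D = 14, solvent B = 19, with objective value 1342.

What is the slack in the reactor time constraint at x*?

0

reactor time used = 4·14 + 6·19 = 170; slack = 170 − 170 = 0.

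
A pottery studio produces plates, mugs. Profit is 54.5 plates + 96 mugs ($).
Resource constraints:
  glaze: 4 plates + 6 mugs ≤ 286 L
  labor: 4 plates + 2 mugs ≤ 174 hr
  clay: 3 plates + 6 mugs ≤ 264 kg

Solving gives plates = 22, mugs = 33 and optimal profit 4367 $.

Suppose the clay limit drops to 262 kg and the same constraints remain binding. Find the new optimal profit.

4348

Check each constraint at x*: glaze 286/286 (tight); labor 154/174 (slack 20); clay 264/264 (tight).
Since labor is not tight, its dual is 0.
The binding rows give the dual system: 4·y_glaze + 3·y_clay = 54.5 and 6·y_glaze + 6·y_clay = 96.
→ y_glaze = 6.5 and y_clay = 9.5.
Δz = y_clay·Δb = 9.5 × (-2) = -19, so new z* = 4367 − 19 = 4348.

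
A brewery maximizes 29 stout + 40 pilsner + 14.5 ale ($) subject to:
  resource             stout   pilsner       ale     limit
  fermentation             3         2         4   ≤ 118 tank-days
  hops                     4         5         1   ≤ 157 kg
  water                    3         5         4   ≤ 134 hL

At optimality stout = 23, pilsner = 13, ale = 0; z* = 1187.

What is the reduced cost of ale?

Check each constraint at x*: fermentation 95/118 (slack 23); hops 157/157 (tight); water 134/134 (tight).
Since fermentation is not tight, its dual is 0.
From A_Bᵀ y = c: 4·y_hops + 3·y_water = 29; 5·y_hops + 5·y_water = 40.
Solving: y_hops = 5, y_water = 3.
Reduced cost of ale: c₃ − yᵀa₃ = 14.5 − (5·1 + 3·4) = 14.5 − 17 = -2.5.

-2.5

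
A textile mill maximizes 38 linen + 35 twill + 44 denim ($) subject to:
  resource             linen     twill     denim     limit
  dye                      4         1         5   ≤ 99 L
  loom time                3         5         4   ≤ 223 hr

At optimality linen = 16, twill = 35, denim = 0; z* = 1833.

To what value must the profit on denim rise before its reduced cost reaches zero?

Both dye and loom time are binding at x*.
From A_Bᵀ y = c: 4·y_dye + 3·y_loom time = 38; 1·y_dye + 5·y_loom time = 35.
Solving: y_dye = 5, y_loom time = 6.
denim enters the basis when its profit ≥ yᵀa₃ = 5·5 + 6·4 = 49.

49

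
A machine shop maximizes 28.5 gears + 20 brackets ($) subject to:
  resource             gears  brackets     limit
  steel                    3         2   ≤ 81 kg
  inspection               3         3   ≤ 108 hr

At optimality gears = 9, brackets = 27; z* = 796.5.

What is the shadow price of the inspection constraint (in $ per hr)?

Both steel and inspection are binding at x*.
Dual feasibility on the basic columns requires 3·y_steel + 3·y_inspection = 28.5, 2·y_steel + 3·y_inspection = 20.
This yields shadow prices y_steel = 8.5, y_inspection = 1.
Shadow price of inspection = 1.

1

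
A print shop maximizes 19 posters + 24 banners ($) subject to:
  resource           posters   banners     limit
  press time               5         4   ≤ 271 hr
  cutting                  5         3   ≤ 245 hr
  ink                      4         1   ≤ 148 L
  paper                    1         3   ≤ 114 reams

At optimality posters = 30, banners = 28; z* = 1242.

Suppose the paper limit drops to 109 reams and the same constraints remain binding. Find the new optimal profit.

At the optimum: press time uses 262 of 271 (slack = 9); cutting uses 234 of 245 (slack = 11); ink uses 148 of 148 (binding); paper uses 114 of 114 (binding).
By complementary slackness, y = 0 for the non-binding constraints.
The binding rows give the dual system: 4·y_ink + 1·y_paper = 19 and 1·y_ink + 3·y_paper = 24.
→ y_ink = 3 and y_paper = 7.
Δz = y_paper·Δb = 7 × (-5) = -35, so new z* = 1242 − 35 = 1207.

1207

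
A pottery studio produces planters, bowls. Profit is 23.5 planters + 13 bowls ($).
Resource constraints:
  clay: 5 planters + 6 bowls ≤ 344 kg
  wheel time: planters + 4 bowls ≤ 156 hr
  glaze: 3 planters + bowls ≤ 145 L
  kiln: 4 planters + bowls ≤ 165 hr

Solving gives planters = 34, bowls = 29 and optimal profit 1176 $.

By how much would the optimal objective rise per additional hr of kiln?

Check each constraint at x*: clay 344/344 (tight); wheel time 150/156 (slack 6); glaze 131/145 (slack 14); kiln 165/165 (tight).
By complementary slackness, y = 0 for the non-binding constraints.
Dual feasibility on the basic columns requires 5·y_clay + 4·y_kiln = 23.5, 6·y_clay + 1·y_kiln = 13.
This yields shadow prices y_clay = 1.5, y_kiln = 4.
Shadow price of kiln = 4.

4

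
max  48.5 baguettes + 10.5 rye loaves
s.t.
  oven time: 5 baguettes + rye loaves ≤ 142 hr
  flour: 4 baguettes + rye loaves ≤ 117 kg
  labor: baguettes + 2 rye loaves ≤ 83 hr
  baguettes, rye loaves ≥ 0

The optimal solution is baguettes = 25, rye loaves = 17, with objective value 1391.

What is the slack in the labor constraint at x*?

labor used = 1·25 + 2·17 = 59; slack = 83 − 59 = 24.

24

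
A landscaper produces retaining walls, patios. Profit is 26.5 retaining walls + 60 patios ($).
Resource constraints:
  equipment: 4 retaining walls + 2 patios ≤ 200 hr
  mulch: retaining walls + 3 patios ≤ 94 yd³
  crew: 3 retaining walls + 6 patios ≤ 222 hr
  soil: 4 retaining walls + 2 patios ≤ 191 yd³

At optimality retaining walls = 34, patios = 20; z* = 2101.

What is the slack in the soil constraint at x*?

15

soil used = 4·34 + 2·20 = 176; slack = 191 − 176 = 15.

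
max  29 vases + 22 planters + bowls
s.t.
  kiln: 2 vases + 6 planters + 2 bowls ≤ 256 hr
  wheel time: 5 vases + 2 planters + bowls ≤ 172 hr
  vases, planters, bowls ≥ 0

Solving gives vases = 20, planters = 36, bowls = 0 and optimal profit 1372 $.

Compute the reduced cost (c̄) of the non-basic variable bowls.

Check each constraint at x*: kiln 256/256 (tight); wheel time 172/172 (tight).
Dual feasibility on the basic columns requires 2·y_kiln + 5·y_wheel time = 29, 6·y_kiln + 2·y_wheel time = 22.
Solving: y_kiln = 2, y_wheel time = 5.
Reduced cost of bowls: c₃ − yᵀa₃ = 1 − (2·2 + 5·1) = 1 − 9 = -8.

-8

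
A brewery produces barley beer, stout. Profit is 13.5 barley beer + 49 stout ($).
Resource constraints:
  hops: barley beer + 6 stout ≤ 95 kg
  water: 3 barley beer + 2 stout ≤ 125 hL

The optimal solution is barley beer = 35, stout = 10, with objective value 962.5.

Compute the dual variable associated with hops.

Both hops and water are binding at x*.
Dual feasibility on the basic columns requires 1·y_hops + 3·y_water = 13.5, 6·y_hops + 2·y_water = 49.
→ y_hops = 7.5 and y_water = 2.
Shadow price of hops = 7.5.

7.5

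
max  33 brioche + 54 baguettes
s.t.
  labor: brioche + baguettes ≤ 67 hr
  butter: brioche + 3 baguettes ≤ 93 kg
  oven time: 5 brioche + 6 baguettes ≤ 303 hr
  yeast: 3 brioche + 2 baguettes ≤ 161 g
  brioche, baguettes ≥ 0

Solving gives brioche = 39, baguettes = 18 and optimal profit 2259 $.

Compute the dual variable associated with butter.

8

At the optimum: labor uses 57 of 67 (slack = 10); butter uses 93 of 93 (binding); oven time uses 303 of 303 (binding); yeast uses 153 of 161 (slack = 8).
By complementary slackness, y = 0 for the non-binding constraints.
The binding rows give the dual system: 1·y_butter + 5·y_oven time = 33 and 3·y_butter + 6·y_oven time = 54.
→ y_butter = 8 and y_oven time = 5.
Shadow price of butter = 8.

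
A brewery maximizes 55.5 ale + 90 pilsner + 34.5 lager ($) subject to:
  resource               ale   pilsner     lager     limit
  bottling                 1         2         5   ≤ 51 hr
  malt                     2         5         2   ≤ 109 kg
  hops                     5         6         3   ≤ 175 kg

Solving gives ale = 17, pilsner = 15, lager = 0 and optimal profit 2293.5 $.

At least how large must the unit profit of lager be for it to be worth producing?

40.5

Binding: malt and hops. Non-binding: bottling (4 unused).
Since bottling is not tight, its dual is 0.
The binding rows give the dual system: 2·y_malt + 5·y_hops = 55.5 and 5·y_malt + 6·y_hops = 90.
Solving: y_malt = 9, y_hops = 7.5.
lager enters the basis when its profit ≥ yᵀa₃ = 9·2 + 7.5·3 = 40.5.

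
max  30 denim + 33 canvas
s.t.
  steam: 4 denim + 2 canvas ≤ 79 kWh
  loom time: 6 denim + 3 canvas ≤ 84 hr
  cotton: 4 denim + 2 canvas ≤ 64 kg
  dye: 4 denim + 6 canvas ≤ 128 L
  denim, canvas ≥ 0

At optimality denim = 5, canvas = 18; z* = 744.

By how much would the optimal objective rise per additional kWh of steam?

0

At the optimum: steam uses 56 of 79 (slack = 23); loom time uses 84 of 84 (binding); cotton uses 56 of 64 (slack = 8); dye uses 128 of 128 (binding).
Since steam, cotton are not tight, their duals are 0.
From A_Bᵀ y = c: 6·y_loom time + 4·y_dye = 30; 3·y_loom time + 6·y_dye = 33.
Solving: y_loom time = 2, y_dye = 4.5.
Shadow price of steam = 0.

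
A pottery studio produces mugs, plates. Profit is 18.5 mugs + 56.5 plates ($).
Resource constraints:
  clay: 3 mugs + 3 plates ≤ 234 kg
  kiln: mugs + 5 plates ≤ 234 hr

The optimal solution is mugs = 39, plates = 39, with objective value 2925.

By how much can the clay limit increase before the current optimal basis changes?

468

Binding constraints: clay, kiln. The basis is B = [[3,3],[1,5]] with det 12.
Per unit increase in clay, x* moves by d = (0.4167, -0.0833).
The basis stays optimal until plates reaches 0; allowable increase = 468 kg.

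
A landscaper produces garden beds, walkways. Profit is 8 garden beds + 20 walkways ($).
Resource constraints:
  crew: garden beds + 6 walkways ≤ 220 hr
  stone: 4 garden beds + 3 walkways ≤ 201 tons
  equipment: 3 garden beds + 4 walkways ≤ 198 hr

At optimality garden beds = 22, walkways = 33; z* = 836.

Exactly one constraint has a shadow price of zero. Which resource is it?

crew: 220/220 (binding)
stone: 187/201 (slack 14)
equipment: 198/198 (binding)
By complementary slackness, a constraint with positive slack has shadow price 0 → stone.

stone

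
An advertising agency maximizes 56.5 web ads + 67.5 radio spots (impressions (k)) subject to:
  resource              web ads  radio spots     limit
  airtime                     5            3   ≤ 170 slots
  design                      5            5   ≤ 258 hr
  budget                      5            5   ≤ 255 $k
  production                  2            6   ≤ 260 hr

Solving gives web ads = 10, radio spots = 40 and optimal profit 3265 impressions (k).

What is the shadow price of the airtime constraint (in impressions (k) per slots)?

8.5

Binding: airtime and production. Non-binding: design (8 unused), budget (5 unused).
By complementary slackness, y = 0 for the non-binding constraints.
From A_Bᵀ y = c: 5·y_airtime + 2·y_production = 56.5; 3·y_airtime + 6·y_production = 67.5.
→ y_airtime = 8.5 and y_production = 7.
Shadow price of airtime = 8.5.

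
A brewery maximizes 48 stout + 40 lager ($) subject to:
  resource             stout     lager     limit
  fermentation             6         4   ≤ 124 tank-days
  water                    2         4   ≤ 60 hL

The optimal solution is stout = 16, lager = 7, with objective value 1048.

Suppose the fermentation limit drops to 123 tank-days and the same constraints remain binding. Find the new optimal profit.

1041

At the optimum: fermentation uses 124 of 124 (binding); water uses 60 of 60 (binding).
Dual feasibility on the basic columns requires 6·y_fermentation + 2·y_water = 48, 4·y_fermentation + 4·y_water = 40.
Solving: y_fermentation = 7, y_water = 3.
Δz = y_fermentation·Δb = 7 × (-1) = -7, so new z* = 1048 − 7 = 1041.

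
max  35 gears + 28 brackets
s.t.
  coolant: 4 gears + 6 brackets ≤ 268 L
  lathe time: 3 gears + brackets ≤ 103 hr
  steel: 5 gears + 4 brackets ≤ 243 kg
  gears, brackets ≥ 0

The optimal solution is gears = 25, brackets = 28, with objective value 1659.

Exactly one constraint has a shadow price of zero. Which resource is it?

steel

coolant: 268/268 (binding)
lathe time: 103/103 (binding)
steel: 237/243 (slack 6)
By complementary slackness, a constraint with positive slack has shadow price 0 → steel.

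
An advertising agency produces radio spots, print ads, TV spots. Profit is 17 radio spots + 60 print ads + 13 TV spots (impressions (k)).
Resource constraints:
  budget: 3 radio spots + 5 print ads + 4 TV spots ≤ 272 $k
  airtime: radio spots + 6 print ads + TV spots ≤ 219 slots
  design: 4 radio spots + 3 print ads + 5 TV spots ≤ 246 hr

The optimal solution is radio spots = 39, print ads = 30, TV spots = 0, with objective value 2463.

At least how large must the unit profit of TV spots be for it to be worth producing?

19

Binding: airtime and design. Non-binding: budget (5 unused).
By complementary slackness, y = 0 for the non-binding constraint.
The binding rows give the dual system: 1·y_airtime + 4·y_design = 17 and 6·y_airtime + 3·y_design = 60.
→ y_airtime = 9 and y_design = 2.
TV spots enters the basis when its profit ≥ yᵀa₃ = 9·1 + 2·5 = 19.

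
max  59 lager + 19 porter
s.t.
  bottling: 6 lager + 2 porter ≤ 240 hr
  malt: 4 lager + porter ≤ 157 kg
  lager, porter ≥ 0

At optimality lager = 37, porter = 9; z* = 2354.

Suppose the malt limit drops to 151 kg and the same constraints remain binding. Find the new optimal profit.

2342

Check each constraint at x*: bottling 240/240 (tight); malt 157/157 (tight).
The binding rows give the dual system: 6·y_bottling + 4·y_malt = 59 and 2·y_bottling + 1·y_malt = 19.
Solving: y_bottling = 8.5, y_malt = 2.
Δz = y_malt·Δb = 2 × (-6) = -12, so new z* = 2354 − 12 = 2342.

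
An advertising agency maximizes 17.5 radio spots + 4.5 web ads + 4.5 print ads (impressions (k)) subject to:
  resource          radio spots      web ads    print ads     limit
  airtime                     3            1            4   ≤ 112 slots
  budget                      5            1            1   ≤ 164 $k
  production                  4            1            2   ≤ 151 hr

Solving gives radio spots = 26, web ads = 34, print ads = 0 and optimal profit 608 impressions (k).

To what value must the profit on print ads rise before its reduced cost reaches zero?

At the optimum: airtime uses 112 of 112 (binding); budget uses 164 of 164 (binding); production uses 138 of 151 (slack = 13).
Since production is not tight, its dual is 0.
Dual feasibility on the basic columns requires 3·y_airtime + 5·y_budget = 17.5, 1·y_airtime + 1·y_budget = 4.5.
This yields shadow prices y_airtime = 2.5, y_budget = 2.
print ads enters the basis when its profit ≥ yᵀa₃ = 2.5·4 + 2·1 = 12.

12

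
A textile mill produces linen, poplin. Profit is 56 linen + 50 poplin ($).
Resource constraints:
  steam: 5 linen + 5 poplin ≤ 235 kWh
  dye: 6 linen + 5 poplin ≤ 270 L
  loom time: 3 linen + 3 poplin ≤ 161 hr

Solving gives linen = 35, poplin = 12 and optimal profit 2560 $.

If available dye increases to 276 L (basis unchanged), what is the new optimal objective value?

2596

At the optimum: steam uses 235 of 235 (binding); dye uses 270 of 270 (binding); loom time uses 141 of 161 (slack = 20).
By complementary slackness, y = 0 for the non-binding constraint.
From A_Bᵀ y = c: 5·y_steam + 6·y_dye = 56; 5·y_steam + 5·y_dye = 50.
This yields shadow prices y_steam = 4, y_dye = 6.
Δz = y_dye·Δb = 6 × (6) = 36, so new z* = 2560 + 36 = 2596.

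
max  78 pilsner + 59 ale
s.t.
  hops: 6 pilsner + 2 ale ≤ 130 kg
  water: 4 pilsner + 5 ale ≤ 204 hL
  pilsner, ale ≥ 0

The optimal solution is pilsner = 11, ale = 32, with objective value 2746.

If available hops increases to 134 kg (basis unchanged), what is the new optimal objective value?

At the optimum: hops uses 130 of 130 (binding); water uses 204 of 204 (binding).
The binding rows give the dual system: 6·y_hops + 4·y_water = 78 and 2·y_hops + 5·y_water = 59.
Solving: y_hops = 7, y_water = 9.
Δz = y_hops·Δb = 7 × (4) = 28, so new z* = 2746 + 28 = 2774.

2774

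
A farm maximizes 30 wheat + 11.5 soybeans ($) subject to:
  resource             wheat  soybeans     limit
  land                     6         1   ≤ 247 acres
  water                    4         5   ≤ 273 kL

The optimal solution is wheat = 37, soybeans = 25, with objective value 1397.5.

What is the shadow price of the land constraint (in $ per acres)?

Both land and water are binding at x*.
From A_Bᵀ y = c: 6·y_land + 4·y_water = 30; 1·y_land + 5·y_water = 11.5.
Solving: y_land = 4, y_water = 1.5.
Shadow price of land = 4.

4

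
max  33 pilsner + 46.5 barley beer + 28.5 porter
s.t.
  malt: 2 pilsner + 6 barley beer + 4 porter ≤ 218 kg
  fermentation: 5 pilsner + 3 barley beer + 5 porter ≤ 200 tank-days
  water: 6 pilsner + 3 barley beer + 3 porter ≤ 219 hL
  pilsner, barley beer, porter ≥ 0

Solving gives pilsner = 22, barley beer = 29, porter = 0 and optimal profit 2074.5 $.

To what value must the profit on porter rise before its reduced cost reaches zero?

Binding: malt and water. Non-binding: fermentation (3 unused).
By complementary slackness, y = 0 for the non-binding constraint.
The binding rows give the dual system: 2·y_malt + 6·y_water = 33 and 6·y_malt + 3·y_water = 46.5.
Solving: y_malt = 6, y_water = 3.5.
porter enters the basis when its profit ≥ yᵀa₃ = 6·4 + 3.5·3 = 34.5.

34.5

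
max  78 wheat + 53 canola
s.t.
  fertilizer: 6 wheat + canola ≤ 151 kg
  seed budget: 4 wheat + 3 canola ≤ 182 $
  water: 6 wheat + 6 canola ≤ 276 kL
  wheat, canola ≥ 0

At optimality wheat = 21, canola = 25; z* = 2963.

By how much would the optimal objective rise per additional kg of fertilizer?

At the optimum: fertilizer uses 151 of 151 (binding); seed budget uses 159 of 182 (slack = 23); water uses 276 of 276 (binding).
Slack constraints have shadow price 0 (complementary slackness).
From A_Bᵀ y = c: 6·y_fertilizer + 6·y_water = 78; 1·y_fertilizer + 6·y_water = 53.
This yields shadow prices y_fertilizer = 5, y_water = 8.
Shadow price of fertilizer = 5.

5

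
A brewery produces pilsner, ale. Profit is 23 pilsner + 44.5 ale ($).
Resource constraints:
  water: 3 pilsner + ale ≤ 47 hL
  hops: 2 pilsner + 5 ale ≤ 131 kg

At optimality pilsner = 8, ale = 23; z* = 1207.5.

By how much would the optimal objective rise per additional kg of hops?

Both water and hops are binding at x*.
The binding rows give the dual system: 3·y_water + 2·y_hops = 23 and 1·y_water + 5·y_hops = 44.5.
This yields shadow prices y_water = 2, y_hops = 8.5.
Shadow price of hops = 8.5.

8.5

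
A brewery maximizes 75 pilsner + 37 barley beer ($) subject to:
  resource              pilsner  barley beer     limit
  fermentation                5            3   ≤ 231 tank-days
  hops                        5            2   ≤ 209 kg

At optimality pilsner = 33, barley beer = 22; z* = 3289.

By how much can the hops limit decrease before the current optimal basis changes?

55

Binding constraints: fermentation, hops. The basis is B = [[5,3],[5,2]] with det -5.
Per unit decrease in hops, x* moves by d = (-0.6, 1).
The basis stays optimal until pilsner reaches 0; allowable decrease = 55 kg.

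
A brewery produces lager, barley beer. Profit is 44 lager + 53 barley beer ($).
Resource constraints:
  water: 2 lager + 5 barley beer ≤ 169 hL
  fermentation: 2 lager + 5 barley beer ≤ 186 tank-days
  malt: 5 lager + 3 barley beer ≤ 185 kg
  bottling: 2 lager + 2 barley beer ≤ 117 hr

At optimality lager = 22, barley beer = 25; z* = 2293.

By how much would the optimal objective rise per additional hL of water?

7

Check each constraint at x*: water 169/169 (tight); fermentation 169/186 (slack 17); malt 185/185 (tight); bottling 94/117 (slack 23).
Slack constraints have shadow price 0 (complementary slackness).
Dual feasibility on the basic columns requires 2·y_water + 5·y_malt = 44, 5·y_water + 3·y_malt = 53.
Solving: y_water = 7, y_malt = 6.
Shadow price of water = 7.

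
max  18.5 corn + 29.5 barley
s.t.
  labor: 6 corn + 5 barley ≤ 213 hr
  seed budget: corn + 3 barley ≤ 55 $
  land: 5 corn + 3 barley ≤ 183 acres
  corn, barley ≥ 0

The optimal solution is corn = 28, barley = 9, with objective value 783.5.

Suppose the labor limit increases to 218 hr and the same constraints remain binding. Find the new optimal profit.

At the optimum: labor uses 213 of 213 (binding); seed budget uses 55 of 55 (binding); land uses 167 of 183 (slack = 16).
Since land is not tight, its dual is 0.
Dual feasibility on the basic columns requires 6·y_labor + 1·y_seed budget = 18.5, 5·y_labor + 3·y_seed budget = 29.5.
→ y_labor = 2 and y_seed budget = 6.5.
Δz = y_labor·Δb = 2 × (5) = 10, so new z* = 783.5 + 10 = 793.5.

793.5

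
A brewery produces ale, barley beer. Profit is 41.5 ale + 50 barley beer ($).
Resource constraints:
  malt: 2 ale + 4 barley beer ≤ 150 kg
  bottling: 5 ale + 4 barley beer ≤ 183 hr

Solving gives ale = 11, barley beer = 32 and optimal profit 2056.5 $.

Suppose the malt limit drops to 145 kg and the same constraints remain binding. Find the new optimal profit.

Check each constraint at x*: malt 150/150 (tight); bottling 183/183 (tight).
The binding rows give the dual system: 2·y_malt + 5·y_bottling = 41.5 and 4·y_malt + 4·y_bottling = 50.
→ y_malt = 7 and y_bottling = 5.5.
Δz = y_malt·Δb = 7 × (-5) = -35, so new z* = 2056.5 − 35 = 2021.5.

2021.5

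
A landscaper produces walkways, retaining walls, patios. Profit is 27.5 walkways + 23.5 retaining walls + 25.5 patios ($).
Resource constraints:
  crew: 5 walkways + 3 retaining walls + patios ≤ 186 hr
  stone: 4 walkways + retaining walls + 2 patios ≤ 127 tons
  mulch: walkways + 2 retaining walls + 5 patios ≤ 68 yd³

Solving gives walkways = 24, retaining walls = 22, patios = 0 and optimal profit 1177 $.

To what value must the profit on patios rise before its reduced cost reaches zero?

29.5

At the optimum: crew uses 186 of 186 (binding); stone uses 118 of 127 (slack = 9); mulch uses 68 of 68 (binding).
Since stone is not tight, its dual is 0.
From A_Bᵀ y = c: 5·y_crew + 1·y_mulch = 27.5; 3·y_crew + 2·y_mulch = 23.5.
This yields shadow prices y_crew = 4.5, y_mulch = 5.
patios enters the basis when its profit ≥ yᵀa₃ = 4.5·1 + 5·5 = 29.5.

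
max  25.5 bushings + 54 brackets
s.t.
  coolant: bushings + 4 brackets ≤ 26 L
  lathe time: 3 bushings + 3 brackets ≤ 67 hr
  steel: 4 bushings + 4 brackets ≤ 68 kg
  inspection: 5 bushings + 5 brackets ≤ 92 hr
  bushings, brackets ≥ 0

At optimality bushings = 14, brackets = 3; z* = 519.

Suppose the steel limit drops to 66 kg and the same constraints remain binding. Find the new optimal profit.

Check each constraint at x*: coolant 26/26 (tight); lathe time 51/67 (slack 16); steel 68/68 (tight); inspection 85/92 (slack 7).
Slack constraints have shadow price 0 (complementary slackness).
From A_Bᵀ y = c: 1·y_coolant + 4·y_steel = 25.5; 4·y_coolant + 4·y_steel = 54.
This yields shadow prices y_coolant = 9.5, y_steel = 4.
Δz = y_steel·Δb = 4 × (-2) = -8, so new z* = 519 − 8 = 511.

511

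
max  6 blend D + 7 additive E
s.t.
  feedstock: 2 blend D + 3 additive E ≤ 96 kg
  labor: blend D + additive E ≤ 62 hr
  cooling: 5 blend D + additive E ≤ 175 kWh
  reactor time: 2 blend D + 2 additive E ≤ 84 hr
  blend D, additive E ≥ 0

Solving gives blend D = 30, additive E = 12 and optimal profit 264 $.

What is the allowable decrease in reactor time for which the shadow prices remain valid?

Binding constraints: feedstock, reactor time. The basis is B = [[2,3],[2,2]] with det -2.
Per unit decrease in reactor time, x* moves by d = (-1.5, 1).
The basis stays optimal until blend D reaches 0; allowable decrease = 20 hr.

20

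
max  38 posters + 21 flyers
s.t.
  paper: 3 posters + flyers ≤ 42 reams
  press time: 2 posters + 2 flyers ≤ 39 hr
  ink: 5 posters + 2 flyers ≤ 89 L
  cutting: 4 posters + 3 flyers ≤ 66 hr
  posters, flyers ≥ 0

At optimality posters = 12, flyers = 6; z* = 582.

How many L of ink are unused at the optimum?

17

ink used = 5·12 + 2·6 = 72; slack = 89 − 72 = 17.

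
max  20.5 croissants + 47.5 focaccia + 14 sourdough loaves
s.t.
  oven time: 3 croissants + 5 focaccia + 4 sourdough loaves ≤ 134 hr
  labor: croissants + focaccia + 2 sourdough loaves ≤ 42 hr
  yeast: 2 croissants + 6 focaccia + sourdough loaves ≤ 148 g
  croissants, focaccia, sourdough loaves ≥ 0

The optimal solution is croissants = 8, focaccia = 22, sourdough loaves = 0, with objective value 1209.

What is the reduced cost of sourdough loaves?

-5

At the optimum: oven time uses 134 of 134 (binding); labor uses 30 of 42 (slack = 12); yeast uses 148 of 148 (binding).
By complementary slackness, y = 0 for the non-binding constraint.
From A_Bᵀ y = c: 3·y_oven time + 2·y_yeast = 20.5; 5·y_oven time + 6·y_yeast = 47.5.
This yields shadow prices y_oven time = 3.5, y_yeast = 5.
Reduced cost of sourdough loaves: c₃ − yᵀa₃ = 14 − (3.5·4 + 5·1) = 14 − 19 = -5.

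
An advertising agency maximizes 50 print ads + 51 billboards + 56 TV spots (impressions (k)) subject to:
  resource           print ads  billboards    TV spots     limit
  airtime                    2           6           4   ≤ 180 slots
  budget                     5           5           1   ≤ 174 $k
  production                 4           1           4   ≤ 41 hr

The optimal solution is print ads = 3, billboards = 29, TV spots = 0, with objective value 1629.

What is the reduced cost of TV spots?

At the optimum: airtime uses 180 of 180 (binding); budget uses 160 of 174 (slack = 14); production uses 41 of 41 (binding).
Since budget is not tight, its dual is 0.
The binding rows give the dual system: 2·y_airtime + 4·y_production = 50 and 6·y_airtime + 1·y_production = 51.
→ y_airtime = 7 and y_production = 9.
Reduced cost of TV spots: c₃ − yᵀa₃ = 56 − (7·4 + 9·4) = 56 − 64 = -8.

-8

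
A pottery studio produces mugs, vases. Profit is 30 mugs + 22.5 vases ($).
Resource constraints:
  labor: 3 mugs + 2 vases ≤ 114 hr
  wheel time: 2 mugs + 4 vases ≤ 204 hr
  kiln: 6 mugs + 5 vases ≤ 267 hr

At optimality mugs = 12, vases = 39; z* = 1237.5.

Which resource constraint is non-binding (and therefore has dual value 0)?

wheel time

labor: 114/114 (binding)
wheel time: 180/204 (slack 24)
kiln: 267/267 (binding)
By complementary slackness, a constraint with positive slack has shadow price 0 → wheel time.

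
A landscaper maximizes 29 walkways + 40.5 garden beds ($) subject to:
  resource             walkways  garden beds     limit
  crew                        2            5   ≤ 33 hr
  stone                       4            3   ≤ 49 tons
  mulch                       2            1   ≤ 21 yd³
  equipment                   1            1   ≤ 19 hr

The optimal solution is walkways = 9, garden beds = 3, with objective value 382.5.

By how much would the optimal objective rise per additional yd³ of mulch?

8

Binding: crew and mulch. Non-binding: stone (4 unused), equipment (7 unused).
Slack constraints have shadow price 0 (complementary slackness).
Dual feasibility on the basic columns requires 2·y_crew + 2·y_mulch = 29, 5·y_crew + 1·y_mulch = 40.5.
Solving: y_crew = 6.5, y_mulch = 8.
Shadow price of mulch = 8.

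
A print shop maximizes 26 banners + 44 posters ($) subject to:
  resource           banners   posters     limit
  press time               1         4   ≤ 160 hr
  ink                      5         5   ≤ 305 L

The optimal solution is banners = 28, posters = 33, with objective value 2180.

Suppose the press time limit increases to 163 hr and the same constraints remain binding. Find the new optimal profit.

2198

At the optimum: press time uses 160 of 160 (binding); ink uses 305 of 305 (binding).
Dual feasibility on the basic columns requires 1·y_press time + 5·y_ink = 26, 4·y_press time + 5·y_ink = 44.
This yields shadow prices y_press time = 6, y_ink = 4.
Δz = y_press time·Δb = 6 × (3) = 18, so new z* = 2180 + 18 = 2198.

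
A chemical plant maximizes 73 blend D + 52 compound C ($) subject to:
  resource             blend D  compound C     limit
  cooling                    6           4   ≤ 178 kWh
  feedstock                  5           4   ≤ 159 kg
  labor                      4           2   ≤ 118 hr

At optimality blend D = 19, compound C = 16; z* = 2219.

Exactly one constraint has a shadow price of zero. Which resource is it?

cooling: 178/178 (binding)
feedstock: 159/159 (binding)
labor: 108/118 (slack 10)
By complementary slackness, a constraint with positive slack has shadow price 0 → labor.

labor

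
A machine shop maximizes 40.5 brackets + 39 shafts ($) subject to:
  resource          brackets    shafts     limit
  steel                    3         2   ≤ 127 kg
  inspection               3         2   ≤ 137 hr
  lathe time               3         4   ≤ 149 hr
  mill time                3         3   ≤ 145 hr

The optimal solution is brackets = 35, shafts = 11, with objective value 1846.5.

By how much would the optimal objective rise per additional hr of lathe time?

At the optimum: steel uses 127 of 127 (binding); inspection uses 127 of 137 (slack = 10); lathe time uses 149 of 149 (binding); mill time uses 138 of 145 (slack = 7).
Since inspection, mill time are not tight, their duals are 0.
From A_Bᵀ y = c: 3·y_steel + 3·y_lathe time = 40.5; 2·y_steel + 4·y_lathe time = 39.
→ y_steel = 7.5 and y_lathe time = 6.
Shadow price of lathe time = 6.

6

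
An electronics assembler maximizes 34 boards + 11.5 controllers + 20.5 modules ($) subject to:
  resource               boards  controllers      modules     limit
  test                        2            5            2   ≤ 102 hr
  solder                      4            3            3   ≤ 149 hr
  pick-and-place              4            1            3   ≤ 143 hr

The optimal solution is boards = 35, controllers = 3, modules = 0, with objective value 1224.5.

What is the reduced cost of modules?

-5

Binding: solder and pick-and-place. Non-binding: test (17 unused).
Slack constraints have shadow price 0 (complementary slackness).
Dual feasibility on the basic columns requires 4·y_solder + 4·y_pick-and-place = 34, 3·y_solder + 1·y_pick-and-place = 11.5.
Solving: y_solder = 1.5, y_pick-and-place = 7.
Reduced cost of modules: c₃ − yᵀa₃ = 20.5 − (1.5·3 + 7·3) = 20.5 − 25.5 = -5.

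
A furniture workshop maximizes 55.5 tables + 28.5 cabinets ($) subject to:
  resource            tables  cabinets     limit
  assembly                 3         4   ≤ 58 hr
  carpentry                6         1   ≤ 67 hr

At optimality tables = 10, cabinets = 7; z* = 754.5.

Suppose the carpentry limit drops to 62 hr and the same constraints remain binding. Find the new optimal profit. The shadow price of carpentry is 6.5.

722

Δb = -5, so new z* = 754.5 + (6.5)·(-5) = 754.5 − 32.5 = 722.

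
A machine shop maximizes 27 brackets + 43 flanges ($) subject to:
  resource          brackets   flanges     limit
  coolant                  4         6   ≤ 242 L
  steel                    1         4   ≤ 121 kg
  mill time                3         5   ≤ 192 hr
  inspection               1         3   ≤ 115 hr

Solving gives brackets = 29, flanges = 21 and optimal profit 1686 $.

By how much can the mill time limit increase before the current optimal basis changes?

1.6

Binding constraints: coolant, mill time. The basis is B = [[4,6],[3,5]] with det 2.
Per unit increase in mill time, x* moves by d = (-3, 2).
The basis stays optimal until steel becomes binding; allowable increase = 1.6 hr.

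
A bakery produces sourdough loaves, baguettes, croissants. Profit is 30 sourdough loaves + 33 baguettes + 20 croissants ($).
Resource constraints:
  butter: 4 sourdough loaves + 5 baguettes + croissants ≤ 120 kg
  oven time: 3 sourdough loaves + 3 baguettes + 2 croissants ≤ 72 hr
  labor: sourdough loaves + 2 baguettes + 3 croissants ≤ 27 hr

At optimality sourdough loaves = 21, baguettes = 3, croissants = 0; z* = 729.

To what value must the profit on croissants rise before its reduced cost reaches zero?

27

Binding: oven time and labor. Non-binding: butter (21 unused).
Slack constraints have shadow price 0 (complementary slackness).
Dual feasibility on the basic columns requires 3·y_oven time + 1·y_labor = 30, 3·y_oven time + 2·y_labor = 33.
This yields shadow prices y_oven time = 9, y_labor = 3.
croissants enters the basis when its profit ≥ yᵀa₃ = 9·2 + 3·3 = 27.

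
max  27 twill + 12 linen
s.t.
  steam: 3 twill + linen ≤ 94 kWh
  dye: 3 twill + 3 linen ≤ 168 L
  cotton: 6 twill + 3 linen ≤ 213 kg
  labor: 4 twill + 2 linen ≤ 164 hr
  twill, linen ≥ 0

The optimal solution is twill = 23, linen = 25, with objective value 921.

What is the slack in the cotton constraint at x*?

cotton used = 6·23 + 3·25 = 213; slack = 213 − 213 = 0.

0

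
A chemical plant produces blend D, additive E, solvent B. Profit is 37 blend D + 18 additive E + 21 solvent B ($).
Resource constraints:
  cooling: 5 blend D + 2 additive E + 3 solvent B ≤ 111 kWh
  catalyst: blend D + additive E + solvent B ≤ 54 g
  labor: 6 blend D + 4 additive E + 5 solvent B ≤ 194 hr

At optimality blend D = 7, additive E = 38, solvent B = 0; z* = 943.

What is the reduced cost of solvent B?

Check each constraint at x*: cooling 111/111 (tight); catalyst 45/54 (slack 9); labor 194/194 (tight).
Since catalyst is not tight, its dual is 0.
Dual feasibility on the basic columns requires 5·y_cooling + 6·y_labor = 37, 2·y_cooling + 4·y_labor = 18.
→ y_cooling = 5 and y_labor = 2.
Reduced cost of solvent B: c₃ − yᵀa₃ = 21 − (5·3 + 2·5) = 21 − 25 = -4.

-4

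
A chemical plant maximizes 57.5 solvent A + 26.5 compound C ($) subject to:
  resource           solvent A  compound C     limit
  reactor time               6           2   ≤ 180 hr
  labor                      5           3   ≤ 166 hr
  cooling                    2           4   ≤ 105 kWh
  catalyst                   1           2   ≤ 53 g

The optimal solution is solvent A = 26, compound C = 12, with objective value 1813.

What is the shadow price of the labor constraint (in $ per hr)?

Binding: reactor time and labor. Non-binding: cooling (5 unused), catalyst (3 unused).
Slack constraints have shadow price 0 (complementary slackness).
From A_Bᵀ y = c: 6·y_reactor time + 5·y_labor = 57.5; 2·y_reactor time + 3·y_labor = 26.5.
Solving: y_reactor time = 5, y_labor = 5.5.
Shadow price of labor = 5.5.

5.5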